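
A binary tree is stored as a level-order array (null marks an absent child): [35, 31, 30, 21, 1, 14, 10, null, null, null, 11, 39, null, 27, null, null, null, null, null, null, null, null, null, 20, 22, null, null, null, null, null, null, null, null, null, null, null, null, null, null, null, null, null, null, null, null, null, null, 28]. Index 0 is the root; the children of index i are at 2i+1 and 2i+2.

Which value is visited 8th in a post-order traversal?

39

Post-order visits the left subtree, then the right subtree, then the node.
At 35: go left to 31.
  At 31: go left to 21.
    21 is a leaf — visit 21.
  At 31: go right to 1.
    At 1: no left child.
    At 1: go right to 11.
      11 is a leaf — visit 11.
    Visit 1.
  Visit 31.
At 35: go right to 30.
  At 30: go left to 14.
    At 14: go left to 39.
      At 39: go left to 20.
        At 20: go left to 28.
          28 is a leaf — visit 28.
        At 20: no right child.
        Visit 20.
      At 39: go right to 22.
        22 is a leaf — visit 22.
      Visit 39.
    At 14: no right child.
    Visit 14.
  At 30: go right to 10.
    At 10: go left to 27.
      27 is a leaf — visit 27.
    At 10: no right child.
    Visit 10.
  Visit 30.
Visit 35.
Full post-order sequence: 21, 11, 1, 31, 28, 20, 22, 39, 14, 27, 10, 30, 35.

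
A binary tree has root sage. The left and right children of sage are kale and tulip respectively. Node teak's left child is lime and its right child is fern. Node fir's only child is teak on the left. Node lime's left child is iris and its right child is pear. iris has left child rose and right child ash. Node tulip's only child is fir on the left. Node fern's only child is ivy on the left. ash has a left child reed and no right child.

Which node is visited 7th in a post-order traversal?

Post-order visits the left subtree, then the right subtree, then the node.
At sage: go left to kale.
  kale is a leaf — visit kale.
At sage: go right to tulip.
  At tulip: go left to fir.
    At fir: go left to teak.
      At teak: go left to lime.
        At lime: go left to iris.
          At iris: go left to rose.
            rose is a leaf — visit rose.
          At iris: go right to ash.
            At ash: go left to reed.
              reed is a leaf — visit reed.
            At ash: no right child.
            Visit ash.
          Visit iris.
        At lime: go right to pear.
          pear is a leaf — visit pear.
        Visit lime.
      At teak: go right to fern.
        At fern: go left to ivy.
          ivy is a leaf — visit ivy.
        At fern: no right child.
        Visit fern.
      Visit teak.
    At fir: no right child.
    Visit fir.
  At tulip: no right child.
  Visit tulip.
Visit sage.
Full post-order sequence: kale, rose, reed, ash, iris, pear, lime, ivy, fern, teak, fir, tulip, sage.

lime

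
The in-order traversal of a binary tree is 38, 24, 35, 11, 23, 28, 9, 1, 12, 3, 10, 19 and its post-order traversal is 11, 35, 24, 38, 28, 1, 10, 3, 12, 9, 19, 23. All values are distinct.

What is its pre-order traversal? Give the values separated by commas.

23, 38, 24, 35, 11, 19, 9, 28, 12, 1, 3, 10

The last element of post-order is the root; it splits in-order into left and right subtrees.
Root 23: left subtree has 4 nodes {38, 24, 35, 11}, right has 7 {28, 9, 1, 12, 3, 10, 19}.
  Root 38: left subtree has 0 nodes { }, right has 3 {24, 35, 11}.
    Root 24: left subtree has 0 nodes { }, right has 2 {35, 11}.
      Root 35: left subtree has 0 nodes { }, right has 1 {11}.
  Root 19: left subtree has 6 nodes {28, 9, 1, 12, 3, 10}, right has 0 { }.
    Root 9: left subtree has 1 node {28}, right has 4 {1, 12, 3, 10}.
      Root 12: left subtree has 1 node {1}, right has 2 {3, 10}.
        Root 3: left subtree has 0 nodes { }, right has 1 {10}.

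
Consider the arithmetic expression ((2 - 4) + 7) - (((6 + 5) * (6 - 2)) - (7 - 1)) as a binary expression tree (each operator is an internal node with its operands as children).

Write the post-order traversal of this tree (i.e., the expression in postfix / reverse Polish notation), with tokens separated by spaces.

2 4 - 7 + 6 5 + 6 2 - * 7 1 - - -

Post-order on an expression tree gives postfix notation: for each operator, emit left operand, right operand, then the operator.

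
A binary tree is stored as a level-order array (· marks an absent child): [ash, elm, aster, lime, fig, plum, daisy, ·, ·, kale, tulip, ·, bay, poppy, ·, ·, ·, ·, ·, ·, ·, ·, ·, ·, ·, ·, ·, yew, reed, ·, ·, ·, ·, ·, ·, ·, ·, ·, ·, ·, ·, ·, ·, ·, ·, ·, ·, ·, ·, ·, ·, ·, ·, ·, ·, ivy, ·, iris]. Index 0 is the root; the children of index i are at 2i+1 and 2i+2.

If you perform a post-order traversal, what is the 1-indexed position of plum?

7

Post-order visits the left subtree, then the right subtree, then the node.
At ash: go left to elm.
  At elm: go left to lime.
    lime is a leaf — visit lime.
  At elm: go right to fig.
    At fig: go left to kale.
      kale is a leaf — visit kale.
    At fig: go right to tulip.
      tulip is a leaf — visit tulip.
    Visit fig.
  Visit elm.
At ash: go right to aster.
  At aster: go left to plum.
    At plum: no left child.
    At plum: go right to bay.
      bay is a leaf — visit bay.
    Visit plum.
  At aster: go right to daisy.
    At daisy: go left to poppy.
      At poppy: go left to yew.
        At yew: go left to ivy.
          ivy is a leaf — visit ivy.
        At yew: no right child.
        Visit yew.
      At poppy: go right to reed.
        At reed: go left to iris.
          iris is a leaf — visit iris.
        At reed: no right child.
        Visit reed.
      Visit poppy.
    At daisy: no right child.
    Visit daisy.
  Visit aster.
Visit ash.
Full post-order sequence: lime, kale, tulip, fig, elm, bay, plum, ivy, yew, iris, reed, poppy, daisy, aster, ash.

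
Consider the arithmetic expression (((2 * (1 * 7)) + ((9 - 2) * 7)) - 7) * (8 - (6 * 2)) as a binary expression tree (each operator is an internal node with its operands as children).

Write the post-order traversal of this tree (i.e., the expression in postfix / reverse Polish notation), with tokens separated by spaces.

2 1 7 * * 9 2 - 7 * + 7 - 8 6 2 * - *

Post-order on an expression tree gives postfix notation: for each operator, emit left operand, right operand, then the operator.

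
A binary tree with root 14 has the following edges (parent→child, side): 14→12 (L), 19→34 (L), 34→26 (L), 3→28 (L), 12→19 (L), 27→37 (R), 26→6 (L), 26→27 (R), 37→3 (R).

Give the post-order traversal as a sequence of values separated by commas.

Post-order visits the left subtree, then the right subtree, then the node.
At 14: go left to 12.
  At 12: go left to 19.
    At 19: go left to 34.
      At 34: go left to 26.
        At 26: go left to 6.
          6 is a leaf — visit 6.
        At 26: go right to 27.
          At 27: no left child.
          At 27: go right to 37.
            At 37: no left child.
            At 37: go right to 3.
              At 3: go left to 28.
                28 is a leaf — visit 28.
              At 3: no right child.
              Visit 3.
            Visit 37.
          Visit 27.
        Visit 26.
      At 34: no right child.
      Visit 34.
    At 19: no right child.
    Visit 19.
  At 12: no right child.
  Visit 12.
At 14: no right child.
Visit 14.

6, 28, 3, 37, 27, 26, 34, 19, 12, 14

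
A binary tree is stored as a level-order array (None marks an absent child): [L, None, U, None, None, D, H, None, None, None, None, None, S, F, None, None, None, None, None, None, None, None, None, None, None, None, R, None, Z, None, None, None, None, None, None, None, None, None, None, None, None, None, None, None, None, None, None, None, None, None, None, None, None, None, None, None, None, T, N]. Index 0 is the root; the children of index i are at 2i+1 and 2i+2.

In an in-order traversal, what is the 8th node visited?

In-order visits the left subtree, then the node, then the right subtree.
At L: no left child.
Visit L.
At L: go right to U.
  At U: go left to D.
    At D: no left child.
    Visit D.
    At D: go right to S.
      At S: no left child.
      Visit S.
      At S: go right to R.
        R is a leaf — visit R.
  Visit U.
  At U: go right to H.
    At H: go left to F.
      At F: no left child.
      Visit F.
      At F: go right to Z.
        At Z: go left to T.
          T is a leaf — visit T.
        Visit Z.
        At Z: go right to N.
          N is a leaf — visit N.
    Visit H.
    At H: no right child.
Full in-order sequence: L, D, S, R, U, F, T, Z, N, H.

Z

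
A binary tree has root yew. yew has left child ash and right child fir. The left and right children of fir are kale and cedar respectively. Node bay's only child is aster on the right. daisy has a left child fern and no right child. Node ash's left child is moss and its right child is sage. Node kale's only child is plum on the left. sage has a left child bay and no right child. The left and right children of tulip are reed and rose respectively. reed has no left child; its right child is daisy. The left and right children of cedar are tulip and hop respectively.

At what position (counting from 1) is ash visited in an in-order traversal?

2

In-order visits the left subtree, then the node, then the right subtree.
At yew: go left to ash.
  At ash: go left to moss.
    moss is a leaf — visit moss.
  Visit ash.
  At ash: go right to sage.
    At sage: go left to bay.
      At bay: no left child.
      Visit bay.
      At bay: go right to aster.
        aster is a leaf — visit aster.
    Visit sage.
    At sage: no right child.
Visit yew.
At yew: go right to fir.
  At fir: go left to kale.
    At kale: go left to plum.
      plum is a leaf — visit plum.
    Visit kale.
    At kale: no right child.
  Visit fir.
  At fir: go right to cedar.
    At cedar: go left to tulip.
      At tulip: go left to reed.
        At reed: no left child.
        Visit reed.
        At reed: go right to daisy.
          At daisy: go left to fern.
            fern is a leaf — visit fern.
          Visit daisy.
          At daisy: no right child.
      Visit tulip.
      At tulip: go right to rose.
        rose is a leaf — visit rose.
    Visit cedar.
    At cedar: go right to hop.
      hop is a leaf — visit hop.
Full in-order sequence: moss, ash, bay, aster, sage, yew, plum, kale, fir, reed, fern, daisy, tulip, rose, cedar, hop.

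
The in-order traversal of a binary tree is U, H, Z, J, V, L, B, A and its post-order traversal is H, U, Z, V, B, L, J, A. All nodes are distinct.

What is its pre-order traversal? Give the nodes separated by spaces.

A J Z U H L V B

The last element of post-order is the root; it splits in-order into left and right subtrees.
Root A: left subtree has 7 nodes {U, H, Z, J, V, L, B}, right has 0 { }.
  Root J: left subtree has 3 nodes {U, H, Z}, right has 3 {V, L, B}.
    Root Z: left subtree has 2 nodes {U, H}, right has 0 { }.
      Root U: left subtree has 0 nodes { }, right has 1 {H}.
    Root L: left subtree has 1 node {V}, right has 1 {B}.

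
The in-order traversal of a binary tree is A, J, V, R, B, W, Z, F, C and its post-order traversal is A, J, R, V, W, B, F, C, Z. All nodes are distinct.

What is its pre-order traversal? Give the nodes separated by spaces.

Z B V J A R W C F

The last element of post-order is the root; it splits in-order into left and right subtrees.
Root Z: left subtree has 6 nodes {A, J, V, R, B, W}, right has 2 {F, C}.
  Root B: left subtree has 4 nodes {A, J, V, R}, right has 1 {W}.
    Root V: left subtree has 2 nodes {A, J}, right has 1 {R}.
      Root J: left subtree has 1 node {A}, right has 0 { }.
  Root C: left subtree has 1 node {F}, right has 0 { }.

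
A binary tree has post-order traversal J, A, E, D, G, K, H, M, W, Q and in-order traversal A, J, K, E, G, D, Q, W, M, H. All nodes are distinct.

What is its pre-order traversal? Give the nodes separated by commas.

Q, K, A, J, G, E, D, W, M, H

The last element of post-order is the root; it splits in-order into left and right subtrees.
Root Q: left subtree has 6 nodes {A, J, K, E, G, D}, right has 3 {W, M, H}.
  Root K: left subtree has 2 nodes {A, J}, right has 3 {E, G, D}.
    Root A: left subtree has 0 nodes { }, right has 1 {J}.
    Root G: left subtree has 1 node {E}, right has 1 {D}.
  Root W: left subtree has 0 nodes { }, right has 2 {M, H}.
    Root M: left subtree has 0 nodes { }, right has 1 {H}.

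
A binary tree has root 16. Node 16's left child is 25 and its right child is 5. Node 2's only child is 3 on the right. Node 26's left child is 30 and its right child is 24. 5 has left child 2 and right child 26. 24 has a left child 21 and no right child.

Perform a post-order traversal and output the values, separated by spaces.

Post-order visits the left subtree, then the right subtree, then the node.
At 16: go left to 25.
  25 is a leaf — visit 25.
At 16: go right to 5.
  At 5: go left to 2.
    At 2: no left child.
    At 2: go right to 3.
      3 is a leaf — visit 3.
    Visit 2.
  At 5: go right to 26.
    At 26: go left to 30.
      30 is a leaf — visit 30.
    At 26: go right to 24.
      At 24: go left to 21.
        21 is a leaf — visit 21.
      At 24: no right child.
      Visit 24.
    Visit 26.
  Visit 5.
Visit 16.

25 3 2 30 21 24 26 5 16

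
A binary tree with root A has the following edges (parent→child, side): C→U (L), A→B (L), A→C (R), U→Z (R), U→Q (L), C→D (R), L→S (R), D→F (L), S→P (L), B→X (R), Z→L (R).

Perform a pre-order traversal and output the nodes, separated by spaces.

A B X C U Q Z L S P D F

Pre-order visits the node, then its left subtree, then its right subtree.
Visit A.
At A: go left to B.
  Visit B.
  At B: no left child.
  At B: go right to X.
    X is a leaf — visit X.
At A: go right to C.
  Visit C.
  At C: go left to U.
    Visit U.
    At U: go left to Q.
      Q is a leaf — visit Q.
    At U: go right to Z.
      Visit Z.
      At Z: no left child.
      At Z: go right to L.
        Visit L.
        At L: no left child.
        At L: go right to S.
          Visit S.
          At S: go left to P.
            P is a leaf — visit P.
          At S: no right child.
  At C: go right to D.
    Visit D.
    At D: go left to F.
      F is a leaf — visit F.
    At D: no right child.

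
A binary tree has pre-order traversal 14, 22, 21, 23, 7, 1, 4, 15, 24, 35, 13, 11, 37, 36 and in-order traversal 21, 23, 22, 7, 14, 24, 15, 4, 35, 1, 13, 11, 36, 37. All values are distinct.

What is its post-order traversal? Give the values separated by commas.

The first element of pre-order is the root; it splits in-order into left and right subtrees.
Root 14: left subtree has 4 nodes {21, 23, 22, 7}, right has 9 {24, 15, 4, 35, 1, 13, 11, 36, 37}.
  Root 22: left subtree has 2 nodes {21, 23}, right has 1 {7}.
    Root 21: left subtree has 0 nodes { }, right has 1 {23}.
  Root 1: left subtree has 4 nodes {24, 15, 4, 35}, right has 4 {13, 11, 36, 37}.
    Root 4: left subtree has 2 nodes {24, 15}, right has 1 {35}.
      Root 15: left subtree has 1 node {24}, right has 0 { }.
    Root 13: left subtree has 0 nodes { }, right has 3 {11, 36, 37}.
      Root 11: left subtree has 0 nodes { }, right has 2 {36, 37}.
        Root 37: left subtree has 1 node {36}, right has 0 { }.

23, 21, 7, 22, 24, 15, 35, 4, 36, 37, 11, 13, 1, 14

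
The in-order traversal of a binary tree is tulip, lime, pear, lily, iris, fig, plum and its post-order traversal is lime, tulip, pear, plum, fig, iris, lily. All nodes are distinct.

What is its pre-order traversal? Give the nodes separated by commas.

The last element of post-order is the root; it splits in-order into left and right subtrees.
Root lily: left subtree has 3 nodes {tulip, lime, pear}, right has 3 {iris, fig, plum}.
  Root pear: left subtree has 2 nodes {tulip, lime}, right has 0 { }.
    Root tulip: left subtree has 0 nodes { }, right has 1 {lime}.
  Root iris: left subtree has 0 nodes { }, right has 2 {fig, plum}.
    Root fig: left subtree has 0 nodes { }, right has 1 {plum}.

lily, pear, tulip, lime, iris, fig, plum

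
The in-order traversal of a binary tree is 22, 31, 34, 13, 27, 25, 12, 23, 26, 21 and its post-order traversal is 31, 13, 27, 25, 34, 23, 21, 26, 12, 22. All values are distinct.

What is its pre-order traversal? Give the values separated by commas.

22, 12, 34, 31, 25, 27, 13, 26, 23, 21

The last element of post-order is the root; it splits in-order into left and right subtrees.
Root 22: left subtree has 0 nodes { }, right has 9 {31, 34, 13, 27, 25, 12, 23, 26, 21}.
  Root 12: left subtree has 5 nodes {31, 34, 13, 27, 25}, right has 3 {23, 26, 21}.
    Root 34: left subtree has 1 node {31}, right has 3 {13, 27, 25}.
      Root 25: left subtree has 2 nodes {13, 27}, right has 0 { }.
        Root 27: left subtree has 1 node {13}, right has 0 { }.
    Root 26: left subtree has 1 node {23}, right has 1 {21}.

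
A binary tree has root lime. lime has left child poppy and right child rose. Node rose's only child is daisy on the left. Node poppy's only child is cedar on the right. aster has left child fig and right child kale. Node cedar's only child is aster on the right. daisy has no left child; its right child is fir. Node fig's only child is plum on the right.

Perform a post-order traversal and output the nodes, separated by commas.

plum, fig, kale, aster, cedar, poppy, fir, daisy, rose, lime

Post-order visits the left subtree, then the right subtree, then the node.
At lime: go left to poppy.
  At poppy: no left child.
  At poppy: go right to cedar.
    At cedar: no left child.
    At cedar: go right to aster.
      At aster: go left to fig.
        At fig: no left child.
        At fig: go right to plum.
          plum is a leaf — visit plum.
        Visit fig.
      At aster: go right to kale.
        kale is a leaf — visit kale.
      Visit aster.
    Visit cedar.
  Visit poppy.
At lime: go right to rose.
  At rose: go left to daisy.
    At daisy: no left child.
    At daisy: go right to fir.
      fir is a leaf — visit fir.
    Visit daisy.
  At rose: no right child.
  Visit rose.
Visit lime.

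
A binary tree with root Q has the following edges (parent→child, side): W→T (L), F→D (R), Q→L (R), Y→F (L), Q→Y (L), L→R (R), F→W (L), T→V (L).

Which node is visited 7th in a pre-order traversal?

D

Pre-order visits the node, then its left subtree, then its right subtree.
Visit Q.
At Q: go left to Y.
  Visit Y.
  At Y: go left to F.
    Visit F.
    At F: go left to W.
      Visit W.
      At W: go left to T.
        Visit T.
        At T: go left to V.
          V is a leaf — visit V.
        At T: no right child.
      At W: no right child.
    At F: go right to D.
      D is a leaf — visit D.
  At Y: no right child.
At Q: go right to L.
  Visit L.
  At L: no left child.
  At L: go right to R.
    R is a leaf — visit R.
Full pre-order sequence: Q, Y, F, W, T, V, D, L, R.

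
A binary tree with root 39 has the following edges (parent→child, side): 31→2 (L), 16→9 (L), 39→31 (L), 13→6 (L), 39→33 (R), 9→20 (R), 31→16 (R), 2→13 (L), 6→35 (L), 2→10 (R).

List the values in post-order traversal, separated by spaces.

35 6 13 10 2 20 9 16 31 33 39

Post-order visits the left subtree, then the right subtree, then the node.
At 39: go left to 31.
  At 31: go left to 2.
    At 2: go left to 13.
      At 13: go left to 6.
        At 6: go left to 35.
          35 is a leaf — visit 35.
        At 6: no right child.
        Visit 6.
      At 13: no right child.
      Visit 13.
    At 2: go right to 10.
      10 is a leaf — visit 10.
    Visit 2.
  At 31: go right to 16.
    At 16: go left to 9.
      At 9: no left child.
      At 9: go right to 20.
        20 is a leaf — visit 20.
      Visit 9.
    At 16: no right child.
    Visit 16.
  Visit 31.
At 39: go right to 33.
  33 is a leaf — visit 33.
Visit 39.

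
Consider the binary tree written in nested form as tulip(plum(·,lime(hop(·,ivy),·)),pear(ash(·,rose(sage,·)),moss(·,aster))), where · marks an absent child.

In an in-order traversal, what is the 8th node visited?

rose

In-order visits the left subtree, then the node, then the right subtree.
At tulip: go left to plum.
  At plum: no left child.
  Visit plum.
  At plum: go right to lime.
    At lime: go left to hop.
      At hop: no left child.
      Visit hop.
      At hop: go right to ivy.
        ivy is a leaf — visit ivy.
    Visit lime.
    At lime: no right child.
Visit tulip.
At tulip: go right to pear.
  At pear: go left to ash.
    At ash: no left child.
    Visit ash.
    At ash: go right to rose.
      At rose: go left to sage.
        sage is a leaf — visit sage.
      Visit rose.
      At rose: no right child.
  Visit pear.
  At pear: go right to moss.
    At moss: no left child.
    Visit moss.
    At moss: go right to aster.
      aster is a leaf — visit aster.
Full in-order sequence: plum, hop, ivy, lime, tulip, ash, sage, rose, pear, moss, aster.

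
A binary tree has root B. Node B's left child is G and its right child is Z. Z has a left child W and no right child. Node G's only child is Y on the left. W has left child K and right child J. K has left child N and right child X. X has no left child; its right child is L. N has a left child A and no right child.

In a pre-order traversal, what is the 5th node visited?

Pre-order visits the node, then its left subtree, then its right subtree.
Visit B.
At B: go left to G.
  Visit G.
  At G: go left to Y.
    Y is a leaf — visit Y.
  At G: no right child.
At B: go right to Z.
  Visit Z.
  At Z: go left to W.
    Visit W.
    At W: go left to K.
      Visit K.
      At K: go left to N.
        Visit N.
        At N: go left to A.
          A is a leaf — visit A.
        At N: no right child.
      At K: go right to X.
        Visit X.
        At X: no left child.
        At X: go right to L.
          L is a leaf — visit L.
    At W: go right to J.
      J is a leaf — visit J.
  At Z: no right child.
Full pre-order sequence: B, G, Y, Z, W, K, N, A, X, L, J.

W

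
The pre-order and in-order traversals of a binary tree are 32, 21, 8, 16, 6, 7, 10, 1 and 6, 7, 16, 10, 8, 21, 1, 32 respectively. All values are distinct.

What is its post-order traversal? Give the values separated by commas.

7, 6, 10, 16, 8, 1, 21, 32

The first element of pre-order is the root; it splits in-order into left and right subtrees.
Root 32: left subtree has 7 nodes {6, 7, 16, 10, 8, 21, 1}, right has 0 { }.
  Root 21: left subtree has 5 nodes {6, 7, 16, 10, 8}, right has 1 {1}.
    Root 8: left subtree has 4 nodes {6, 7, 16, 10}, right has 0 { }.
      Root 16: left subtree has 2 nodes {6, 7}, right has 1 {10}.
        Root 6: left subtree has 0 nodes { }, right has 1 {7}.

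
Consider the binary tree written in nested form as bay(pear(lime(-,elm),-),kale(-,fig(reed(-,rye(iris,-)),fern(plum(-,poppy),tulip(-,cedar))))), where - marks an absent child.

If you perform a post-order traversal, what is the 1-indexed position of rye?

5

Post-order visits the left subtree, then the right subtree, then the node.
At bay: go left to pear.
  At pear: go left to lime.
    At lime: no left child.
    At lime: go right to elm.
      elm is a leaf — visit elm.
    Visit lime.
  At pear: no right child.
  Visit pear.
At bay: go right to kale.
  At kale: no left child.
  At kale: go right to fig.
    At fig: go left to reed.
      At reed: no left child.
      At reed: go right to rye.
        At rye: go left to iris.
          iris is a leaf — visit iris.
        At rye: no right child.
        Visit rye.
      Visit reed.
    At fig: go right to fern.
      At fern: go left to plum.
        At plum: no left child.
        At plum: go right to poppy.
          poppy is a leaf — visit poppy.
        Visit plum.
      At fern: go right to tulip.
        At tulip: no left child.
        At tulip: go right to cedar.
          cedar is a leaf — visit cedar.
        Visit tulip.
      Visit fern.
    Visit fig.
  Visit kale.
Visit bay.
Full post-order sequence: elm, lime, pear, iris, rye, reed, poppy, plum, cedar, tulip, fern, fig, kale, bay.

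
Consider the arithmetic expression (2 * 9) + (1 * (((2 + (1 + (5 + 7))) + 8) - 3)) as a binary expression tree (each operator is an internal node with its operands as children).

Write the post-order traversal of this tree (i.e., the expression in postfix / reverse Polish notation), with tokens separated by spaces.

Post-order on an expression tree gives postfix notation: for each operator, emit left operand, right operand, then the operator.

2 9 * 1 2 1 5 7 + + + 8 + 3 - * +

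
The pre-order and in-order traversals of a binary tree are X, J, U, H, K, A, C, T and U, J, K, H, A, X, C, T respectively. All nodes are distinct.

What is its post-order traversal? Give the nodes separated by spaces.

U K A H J T C X

The first element of pre-order is the root; it splits in-order into left and right subtrees.
Root X: left subtree has 5 nodes {U, J, K, H, A}, right has 2 {C, T}.
  Root J: left subtree has 1 node {U}, right has 3 {K, H, A}.
    Root H: left subtree has 1 node {K}, right has 1 {A}.
  Root C: left subtree has 0 nodes { }, right has 1 {T}.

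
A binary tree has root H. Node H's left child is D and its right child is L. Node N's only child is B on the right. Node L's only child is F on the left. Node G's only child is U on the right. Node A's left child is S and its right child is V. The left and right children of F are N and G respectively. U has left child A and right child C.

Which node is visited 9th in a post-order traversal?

Post-order visits the left subtree, then the right subtree, then the node.
At H: go left to D.
  D is a leaf — visit D.
At H: go right to L.
  At L: go left to F.
    At F: go left to N.
      At N: no left child.
      At N: go right to B.
        B is a leaf — visit B.
      Visit N.
    At F: go right to G.
      At G: no left child.
      At G: go right to U.
        At U: go left to A.
          At A: go left to S.
            S is a leaf — visit S.
          At A: go right to V.
            V is a leaf — visit V.
          Visit A.
        At U: go right to C.
          C is a leaf — visit C.
        Visit U.
      Visit G.
    Visit F.
  At L: no right child.
  Visit L.
Visit H.
Full post-order sequence: D, B, N, S, V, A, C, U, G, F, L, H.

G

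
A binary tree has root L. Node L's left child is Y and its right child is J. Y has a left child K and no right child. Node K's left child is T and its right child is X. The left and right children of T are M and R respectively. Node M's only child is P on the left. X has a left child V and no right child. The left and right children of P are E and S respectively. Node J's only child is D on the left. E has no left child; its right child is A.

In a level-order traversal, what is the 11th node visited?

Level-order visits nodes level by level from the root, left to right within each level.
Level 0: L
Level 1: Y, J
Level 2: K, D
Level 3: T, X
Level 4: M, R, V
Level 5: P
Level 6: E, S
Level 7: A
Full level-order sequence: L, Y, J, K, D, T, X, M, R, V, P, E, S, A.

P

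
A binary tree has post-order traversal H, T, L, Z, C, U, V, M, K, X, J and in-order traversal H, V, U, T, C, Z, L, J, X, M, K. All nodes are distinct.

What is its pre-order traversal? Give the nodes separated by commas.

J, V, H, U, C, T, Z, L, X, K, M

The last element of post-order is the root; it splits in-order into left and right subtrees.
Root J: left subtree has 7 nodes {H, V, U, T, C, Z, L}, right has 3 {X, M, K}.
  Root V: left subtree has 1 node {H}, right has 5 {U, T, C, Z, L}.
    Root U: left subtree has 0 nodes { }, right has 4 {T, C, Z, L}.
      Root C: left subtree has 1 node {T}, right has 2 {Z, L}.
        Root Z: left subtree has 0 nodes { }, right has 1 {L}.
  Root X: left subtree has 0 nodes { }, right has 2 {M, K}.
    Root K: left subtree has 1 node {M}, right has 0 { }.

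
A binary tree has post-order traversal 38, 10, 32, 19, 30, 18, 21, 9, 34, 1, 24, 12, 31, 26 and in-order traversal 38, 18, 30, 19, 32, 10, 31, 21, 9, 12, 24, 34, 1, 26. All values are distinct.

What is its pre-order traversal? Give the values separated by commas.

The last element of post-order is the root; it splits in-order into left and right subtrees.
Root 26: left subtree has 13 nodes {38, 18, 30, 19, 32, 10, 31, 21, 9, 12, 24, 34, 1}, right has 0 { }.
  Root 31: left subtree has 6 nodes {38, 18, 30, 19, 32, 10}, right has 6 {21, 9, 12, 24, 34, 1}.
    Root 18: left subtree has 1 node {38}, right has 4 {30, 19, 32, 10}.
      Root 30: left subtree has 0 nodes { }, right has 3 {19, 32, 10}.
        Root 19: left subtree has 0 nodes { }, right has 2 {32, 10}.
          Root 32: left subtree has 0 nodes { }, right has 1 {10}.
    Root 12: left subtree has 2 nodes {21, 9}, right has 3 {24, 34, 1}.
      Root 9: left subtree has 1 node {21}, right has 0 { }.
      Root 24: left subtree has 0 nodes { }, right has 2 {34, 1}.
        Root 1: left subtree has 1 node {34}, right has 0 { }.

26, 31, 18, 38, 30, 19, 32, 10, 12, 9, 21, 24, 1, 34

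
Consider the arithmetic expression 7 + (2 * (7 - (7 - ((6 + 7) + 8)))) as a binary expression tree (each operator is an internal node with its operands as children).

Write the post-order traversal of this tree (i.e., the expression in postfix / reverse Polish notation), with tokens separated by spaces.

7 2 7 7 6 7 + 8 + - - * +

Post-order on an expression tree gives postfix notation: for each operator, emit left operand, right operand, then the operator.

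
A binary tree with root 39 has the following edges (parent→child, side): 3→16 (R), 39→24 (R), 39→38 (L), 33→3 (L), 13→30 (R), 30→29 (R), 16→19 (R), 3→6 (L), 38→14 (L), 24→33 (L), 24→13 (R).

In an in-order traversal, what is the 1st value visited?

In-order visits the left subtree, then the node, then the right subtree.
At 39: go left to 38.
  At 38: go left to 14.
    14 is a leaf — visit 14.
  Visit 38.
  At 38: no right child.
Visit 39.
At 39: go right to 24.
  At 24: go left to 33.
    At 33: go left to 3.
      At 3: go left to 6.
        6 is a leaf — visit 6.
      Visit 3.
      At 3: go right to 16.
        At 16: no left child.
        Visit 16.
        At 16: go right to 19.
          19 is a leaf — visit 19.
    Visit 33.
    At 33: no right child.
  Visit 24.
  At 24: go right to 13.
    At 13: no left child.
    Visit 13.
    At 13: go right to 30.
      At 30: no left child.
      Visit 30.
      At 30: go right to 29.
        29 is a leaf — visit 29.
Full in-order sequence: 14, 38, 39, 6, 3, 16, 19, 33, 24, 13, 30, 29.

14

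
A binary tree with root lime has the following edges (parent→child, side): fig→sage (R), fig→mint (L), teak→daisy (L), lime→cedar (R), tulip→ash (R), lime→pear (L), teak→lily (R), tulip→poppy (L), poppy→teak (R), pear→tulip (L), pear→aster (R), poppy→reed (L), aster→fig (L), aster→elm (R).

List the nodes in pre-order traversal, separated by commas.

lime, pear, tulip, poppy, reed, teak, daisy, lily, ash, aster, fig, mint, sage, elm, cedar

Pre-order visits the node, then its left subtree, then its right subtree.
Visit lime.
At lime: go left to pear.
  Visit pear.
  At pear: go left to tulip.
    Visit tulip.
    At tulip: go left to poppy.
      Visit poppy.
      At poppy: go left to reed.
        reed is a leaf — visit reed.
      At poppy: go right to teak.
        Visit teak.
        At teak: go left to daisy.
          daisy is a leaf — visit daisy.
        At teak: go right to lily.
          lily is a leaf — visit lily.
    At tulip: go right to ash.
      ash is a leaf — visit ash.
  At pear: go right to aster.
    Visit aster.
    At aster: go left to fig.
      Visit fig.
      At fig: go left to mint.
        mint is a leaf — visit mint.
      At fig: go right to sage.
        sage is a leaf — visit sage.
    At aster: go right to elm.
      elm is a leaf — visit elm.
At lime: go right to cedar.
  cedar is a leaf — visit cedar.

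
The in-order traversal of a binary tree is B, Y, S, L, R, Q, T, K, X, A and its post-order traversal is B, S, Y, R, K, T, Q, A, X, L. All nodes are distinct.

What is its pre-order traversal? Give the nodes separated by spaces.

The last element of post-order is the root; it splits in-order into left and right subtrees.
Root L: left subtree has 3 nodes {B, Y, S}, right has 6 {R, Q, T, K, X, A}.
  Root Y: left subtree has 1 node {B}, right has 1 {S}.
  Root X: left subtree has 4 nodes {R, Q, T, K}, right has 1 {A}.
    Root Q: left subtree has 1 node {R}, right has 2 {T, K}.
      Root T: left subtree has 0 nodes { }, right has 1 {K}.

L Y B S X Q R T K A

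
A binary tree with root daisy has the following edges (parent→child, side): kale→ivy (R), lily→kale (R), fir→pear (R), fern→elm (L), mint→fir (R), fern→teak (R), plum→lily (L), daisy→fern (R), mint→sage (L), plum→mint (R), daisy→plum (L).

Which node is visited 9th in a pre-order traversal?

Pre-order visits the node, then its left subtree, then its right subtree.
Visit daisy.
At daisy: go left to plum.
  Visit plum.
  At plum: go left to lily.
    Visit lily.
    At lily: no left child.
    At lily: go right to kale.
      Visit kale.
      At kale: no left child.
      At kale: go right to ivy.
        ivy is a leaf — visit ivy.
  At plum: go right to mint.
    Visit mint.
    At mint: go left to sage.
      sage is a leaf — visit sage.
    At mint: go right to fir.
      Visit fir.
      At fir: no left child.
      At fir: go right to pear.
        pear is a leaf — visit pear.
At daisy: go right to fern.
  Visit fern.
  At fern: go left to elm.
    elm is a leaf — visit elm.
  At fern: go right to teak.
    teak is a leaf — visit teak.
Full pre-order sequence: daisy, plum, lily, kale, ivy, mint, sage, fir, pear, fern, elm, teak.

pear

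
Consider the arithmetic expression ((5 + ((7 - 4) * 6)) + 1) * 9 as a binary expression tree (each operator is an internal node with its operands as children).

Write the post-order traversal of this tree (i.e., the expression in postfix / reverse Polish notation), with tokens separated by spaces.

Post-order on an expression tree gives postfix notation: for each operator, emit left operand, right operand, then the operator.

5 7 4 - 6 * + 1 + 9 *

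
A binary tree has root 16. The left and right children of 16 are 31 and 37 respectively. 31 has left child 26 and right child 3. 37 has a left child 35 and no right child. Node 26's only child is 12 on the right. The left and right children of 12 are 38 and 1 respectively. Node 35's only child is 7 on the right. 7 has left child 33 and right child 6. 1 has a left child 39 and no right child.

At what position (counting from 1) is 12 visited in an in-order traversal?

In-order visits the left subtree, then the node, then the right subtree.
At 16: go left to 31.
  At 31: go left to 26.
    At 26: no left child.
    Visit 26.
    At 26: go right to 12.
      At 12: go left to 38.
        38 is a leaf — visit 38.
      Visit 12.
      At 12: go right to 1.
        At 1: go left to 39.
          39 is a leaf — visit 39.
        Visit 1.
        At 1: no right child.
  Visit 31.
  At 31: go right to 3.
    3 is a leaf — visit 3.
Visit 16.
At 16: go right to 37.
  At 37: go left to 35.
    At 35: no left child.
    Visit 35.
    At 35: go right to 7.
      At 7: go left to 33.
        33 is a leaf — visit 33.
      Visit 7.
      At 7: go right to 6.
        6 is a leaf — visit 6.
  Visit 37.
  At 37: no right child.
Full in-order sequence: 26, 38, 12, 39, 1, 31, 3, 16, 35, 33, 7, 6, 37.

3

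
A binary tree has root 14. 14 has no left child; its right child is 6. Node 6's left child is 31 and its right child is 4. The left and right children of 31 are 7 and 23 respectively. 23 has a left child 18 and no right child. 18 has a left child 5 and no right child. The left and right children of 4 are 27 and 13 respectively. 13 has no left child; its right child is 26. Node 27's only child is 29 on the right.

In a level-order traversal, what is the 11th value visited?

26

Level-order visits nodes level by level from the root, left to right within each level.
Level 0: 14
Level 1: 6
Level 2: 31, 4
Level 3: 7, 23, 27, 13
Level 4: 18, 29, 26
Level 5: 5
Full level-order sequence: 14, 6, 31, 4, 7, 23, 27, 13, 18, 29, 26, 5.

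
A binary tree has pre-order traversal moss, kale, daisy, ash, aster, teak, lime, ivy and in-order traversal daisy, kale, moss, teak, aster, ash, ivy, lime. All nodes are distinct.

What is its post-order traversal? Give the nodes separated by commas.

The first element of pre-order is the root; it splits in-order into left and right subtrees.
Root moss: left subtree has 2 nodes {daisy, kale}, right has 5 {teak, aster, ash, ivy, lime}.
  Root kale: left subtree has 1 node {daisy}, right has 0 { }.
  Root ash: left subtree has 2 nodes {teak, aster}, right has 2 {ivy, lime}.
    Root aster: left subtree has 1 node {teak}, right has 0 { }.
    Root lime: left subtree has 1 node {ivy}, right has 0 { }.

daisy, kale, teak, aster, ivy, lime, ash, moss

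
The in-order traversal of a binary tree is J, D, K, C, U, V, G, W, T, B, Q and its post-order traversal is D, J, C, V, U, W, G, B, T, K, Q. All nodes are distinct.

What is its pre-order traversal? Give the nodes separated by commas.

Q, K, J, D, T, G, U, C, V, W, B

The last element of post-order is the root; it splits in-order into left and right subtrees.
Root Q: left subtree has 10 nodes {J, D, K, C, U, V, G, W, T, B}, right has 0 { }.
  Root K: left subtree has 2 nodes {J, D}, right has 7 {C, U, V, G, W, T, B}.
    Root J: left subtree has 0 nodes { }, right has 1 {D}.
    Root T: left subtree has 5 nodes {C, U, V, G, W}, right has 1 {B}.
      Root G: left subtree has 3 nodes {C, U, V}, right has 1 {W}.
        Root U: left subtree has 1 node {C}, right has 1 {V}.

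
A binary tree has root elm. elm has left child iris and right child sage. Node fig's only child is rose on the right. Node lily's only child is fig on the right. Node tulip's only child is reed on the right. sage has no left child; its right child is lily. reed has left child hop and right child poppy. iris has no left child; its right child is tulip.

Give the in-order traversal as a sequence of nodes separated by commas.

In-order visits the left subtree, then the node, then the right subtree.
At elm: go left to iris.
  At iris: no left child.
  Visit iris.
  At iris: go right to tulip.
    At tulip: no left child.
    Visit tulip.
    At tulip: go right to reed.
      At reed: go left to hop.
        hop is a leaf — visit hop.
      Visit reed.
      At reed: go right to poppy.
        poppy is a leaf — visit poppy.
Visit elm.
At elm: go right to sage.
  At sage: no left child.
  Visit sage.
  At sage: go right to lily.
    At lily: no left child.
    Visit lily.
    At lily: go right to fig.
      At fig: no left child.
      Visit fig.
      At fig: go right to rose.
        rose is a leaf — visit rose.

iris, tulip, hop, reed, poppy, elm, sage, lily, fig, rose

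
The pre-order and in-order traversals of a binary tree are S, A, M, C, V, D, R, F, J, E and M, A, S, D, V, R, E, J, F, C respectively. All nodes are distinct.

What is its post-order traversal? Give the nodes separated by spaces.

M A D E J F R V C S

The first element of pre-order is the root; it splits in-order into left and right subtrees.
Root S: left subtree has 2 nodes {M, A}, right has 7 {D, V, R, E, J, F, C}.
  Root A: left subtree has 1 node {M}, right has 0 { }.
  Root C: left subtree has 6 nodes {D, V, R, E, J, F}, right has 0 { }.
    Root V: left subtree has 1 node {D}, right has 4 {R, E, J, F}.
      Root R: left subtree has 0 nodes { }, right has 3 {E, J, F}.
        Root F: left subtree has 2 nodes {E, J}, right has 0 { }.
          Root J: left subtree has 1 node {E}, right has 0 { }.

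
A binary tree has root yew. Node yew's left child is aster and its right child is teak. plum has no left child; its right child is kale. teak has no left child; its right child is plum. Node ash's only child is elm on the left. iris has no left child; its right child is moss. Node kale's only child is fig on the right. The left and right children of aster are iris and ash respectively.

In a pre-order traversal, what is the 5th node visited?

Pre-order visits the node, then its left subtree, then its right subtree.
Visit yew.
At yew: go left to aster.
  Visit aster.
  At aster: go left to iris.
    Visit iris.
    At iris: no left child.
    At iris: go right to moss.
      moss is a leaf — visit moss.
  At aster: go right to ash.
    Visit ash.
    At ash: go left to elm.
      elm is a leaf — visit elm.
    At ash: no right child.
At yew: go right to teak.
  Visit teak.
  At teak: no left child.
  At teak: go right to plum.
    Visit plum.
    At plum: no left child.
    At plum: go right to kale.
      Visit kale.
      At kale: no left child.
      At kale: go right to fig.
        fig is a leaf — visit fig.
Full pre-order sequence: yew, aster, iris, moss, ash, elm, teak, plum, kale, fig.

ash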